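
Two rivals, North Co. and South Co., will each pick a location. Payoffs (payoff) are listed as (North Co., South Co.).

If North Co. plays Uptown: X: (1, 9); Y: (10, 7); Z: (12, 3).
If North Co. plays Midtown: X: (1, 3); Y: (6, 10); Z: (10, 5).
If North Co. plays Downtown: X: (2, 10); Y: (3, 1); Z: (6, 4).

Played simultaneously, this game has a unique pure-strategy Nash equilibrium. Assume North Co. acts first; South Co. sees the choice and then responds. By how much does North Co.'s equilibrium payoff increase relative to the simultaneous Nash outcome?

4

Work backward from South Co.'s decision.
- Uptown → South Co. plays X (best of 9, 7, 3); North Co. gets 1.
- Midtown → South Co. plays Y (best of 3, 10, 5); North Co. gets 6.
- Downtown → South Co. plays X (best of 10, 1, 4); North Co. gets 2.
Among 1, 6, 2, the best is 6 at Midtown. Subgame-perfect outcome: (Midtown, Y) with payoffs (6, 10).
For the simultaneous game, intersect best replies.
North Co.'s best replies: X→Downtown; Y→Uptown; Z→Uptown.
South Co.'s best replies: Uptown→X; Midtown→Y; Downtown→X.
Only (Downtown, X) has each player best-responding; Nash payoffs (2, 10).
North Co.'s commitment gain: 6 − 2 = 4.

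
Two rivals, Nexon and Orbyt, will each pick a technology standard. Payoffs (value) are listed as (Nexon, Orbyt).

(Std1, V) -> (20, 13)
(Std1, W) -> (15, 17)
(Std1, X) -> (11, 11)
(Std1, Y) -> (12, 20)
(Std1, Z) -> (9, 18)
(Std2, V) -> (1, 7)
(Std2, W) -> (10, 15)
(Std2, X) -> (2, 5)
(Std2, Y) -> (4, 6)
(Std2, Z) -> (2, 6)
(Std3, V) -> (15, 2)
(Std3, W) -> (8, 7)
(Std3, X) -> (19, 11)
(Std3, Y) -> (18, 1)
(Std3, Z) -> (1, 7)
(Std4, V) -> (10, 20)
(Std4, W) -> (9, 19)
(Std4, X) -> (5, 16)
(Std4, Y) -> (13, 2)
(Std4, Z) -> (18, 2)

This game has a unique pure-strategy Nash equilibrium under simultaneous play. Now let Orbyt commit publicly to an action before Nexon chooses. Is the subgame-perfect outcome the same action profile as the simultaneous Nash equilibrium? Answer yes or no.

Backward induction with Orbyt moving first.
- V → Nexon plays Std1 (best of 20, 1, 15, 10); Orbyt gets 13.
- W → Nexon plays Std1 (best of 15, 10, 8, 9); Orbyt gets 17.
- X → Nexon plays Std3 (best of 11, 2, 19, 5); Orbyt gets 11.
- Y → Nexon plays Std3 (best of 12, 4, 18, 13); Orbyt gets 1.
- Z → Nexon plays Std4 (best of 9, 2, 1, 18); Orbyt gets 2.
Orbyt's induced payoffs are 13, 17, 11, 1, 2, so Orbyt commits to W. Subgame-perfect outcome: (Std1, W) with payoffs (15, 17).
For the simultaneous game, intersect best replies.
Nexon's best replies: V→Std1; W→Std1; X→Std3; Y→Std3; Z→Std4.
Orbyt's best replies: Std1→Y; Std2→W; Std3→X; Std4→V.
The unique mutual best reply is (Std3, X), giving (19, 11).
Sequential outcome (Std1, W) differs from the Nash profile (Std3, X).

no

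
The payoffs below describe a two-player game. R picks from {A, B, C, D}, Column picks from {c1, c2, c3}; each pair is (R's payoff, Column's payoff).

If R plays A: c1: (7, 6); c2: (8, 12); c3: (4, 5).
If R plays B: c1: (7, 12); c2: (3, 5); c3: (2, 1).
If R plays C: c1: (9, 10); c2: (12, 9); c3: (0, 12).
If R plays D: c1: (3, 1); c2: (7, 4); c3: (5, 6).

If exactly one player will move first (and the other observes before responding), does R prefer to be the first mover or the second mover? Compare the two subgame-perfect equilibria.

second

If R leads: Column's best replies are A→c2, B→c1, C→c3, D→c3; R's induced payoffs 8, 7, 0, 5; outcome (A, c2), payoffs (8, 12).
If Column leads: R's best replies are c1→C, c2→C, c3→D; Column's induced payoffs 10, 9, 6; outcome (C, c1), payoffs (9, 10).
R gets 8 moving first and 9 moving second, so R prefers to move second.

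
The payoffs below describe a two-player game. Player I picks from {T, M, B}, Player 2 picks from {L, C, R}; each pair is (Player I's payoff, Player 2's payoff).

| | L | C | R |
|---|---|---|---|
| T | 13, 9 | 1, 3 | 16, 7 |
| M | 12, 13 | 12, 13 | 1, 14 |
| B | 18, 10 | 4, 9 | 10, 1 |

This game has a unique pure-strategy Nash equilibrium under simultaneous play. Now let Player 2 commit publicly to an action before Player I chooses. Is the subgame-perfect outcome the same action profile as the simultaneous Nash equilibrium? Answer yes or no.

no

Work backward from Player I's decision.
- L: BR = B, leader payoff 10.
- C: BR = M, leader payoff 13.
- R: BR = T, leader payoff 7.
Player 2's induced payoffs are 10, 13, 7, so Player 2 commits to C. Subgame-perfect outcome: (M, C) with payoffs (12, 13).
For the simultaneous game, intersect best replies.
Player I's best replies: L→B; C→M; R→T.
Player 2's best replies: T→L; M→R; B→L.
The unique mutual best reply is (B, L), giving (18, 10).
Sequential outcome (M, C) differs from the Nash profile (B, L).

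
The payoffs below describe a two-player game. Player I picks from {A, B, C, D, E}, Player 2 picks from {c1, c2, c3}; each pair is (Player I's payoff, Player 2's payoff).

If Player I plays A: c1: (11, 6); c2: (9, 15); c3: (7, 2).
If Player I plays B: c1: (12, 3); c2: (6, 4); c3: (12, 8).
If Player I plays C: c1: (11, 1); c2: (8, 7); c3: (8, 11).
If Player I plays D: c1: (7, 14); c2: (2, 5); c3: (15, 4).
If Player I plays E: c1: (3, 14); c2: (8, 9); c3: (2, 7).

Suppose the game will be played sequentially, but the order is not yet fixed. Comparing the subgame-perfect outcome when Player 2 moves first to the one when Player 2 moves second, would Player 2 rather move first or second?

If Player I leads: Player 2's best replies are A→c2, B→c3, C→c3, D→c1, E→c1; Player I's induced payoffs 9, 12, 8, 7, 3; outcome (B, c3), payoffs (12, 8).
If Player 2 leads: Player I's best replies are c1→B, c2→A, c3→D; Player 2's induced payoffs 3, 15, 4; outcome (A, c2), payoffs (9, 15).
Player 2 gets 15 moving first and 8 moving second, so Player 2 prefers to move first.

first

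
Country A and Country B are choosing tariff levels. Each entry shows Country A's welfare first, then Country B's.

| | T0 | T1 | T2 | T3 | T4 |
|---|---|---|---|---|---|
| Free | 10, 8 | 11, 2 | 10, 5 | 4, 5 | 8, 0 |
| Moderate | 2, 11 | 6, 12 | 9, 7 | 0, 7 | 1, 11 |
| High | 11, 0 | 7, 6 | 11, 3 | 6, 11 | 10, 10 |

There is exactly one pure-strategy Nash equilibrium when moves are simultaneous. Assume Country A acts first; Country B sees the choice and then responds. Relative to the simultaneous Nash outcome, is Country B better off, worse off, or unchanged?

Backward induction with Country A moving first.
- Free: Country B compares 8, 2, 5, 5, 0 and picks T0; Country A would get 10.
- Moderate: Country B compares 11, 12, 7, 7, 11 and picks T1; Country A would get 6.
- High: Country B compares 0, 6, 3, 11, 10 and picks T3; Country A would get 6.
Country A's induced payoffs are 10, 6, 6, so Country A commits to Free. Subgame-perfect outcome: (Free, T0) with payoffs (10, 8).
Under simultaneous play:
Country A's best replies: T0→High; T1→Free; T2→High; T3→High; T4→High.
Country B's best replies: Free→T0; Moderate→T1; High→T3.
Only (High, T3) has each player best-responding; Nash payoffs (6, 11).
Country B earns 8 sequentially versus 11 at the Nash outcome: worse off.

worse off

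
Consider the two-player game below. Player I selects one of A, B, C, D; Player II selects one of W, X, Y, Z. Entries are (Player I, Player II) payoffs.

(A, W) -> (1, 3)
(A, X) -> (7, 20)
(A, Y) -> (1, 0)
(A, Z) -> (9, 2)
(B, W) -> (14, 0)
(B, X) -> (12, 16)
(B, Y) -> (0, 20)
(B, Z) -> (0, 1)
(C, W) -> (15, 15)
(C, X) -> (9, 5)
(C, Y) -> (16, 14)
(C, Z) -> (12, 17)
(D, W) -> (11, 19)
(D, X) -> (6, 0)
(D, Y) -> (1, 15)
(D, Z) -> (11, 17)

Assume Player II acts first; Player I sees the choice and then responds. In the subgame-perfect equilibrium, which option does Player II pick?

Player I best-responds to each possible Player II move:
- W → Player I plays C (best of 1, 14, 15, 11); Player II gets 15.
- X → Player I plays B (best of 7, 12, 9, 6); Player II gets 16.
- Y → Player I plays C (best of 1, 0, 16, 1); Player II gets 14.
- Z → Player I plays C (best of 9, 0, 12, 11); Player II gets 17.
Player II's induced payoffs are 15, 16, 14, 17, so Player II commits to Z. Subgame-perfect outcome: (C, Z) with payoffs (12, 17).

Z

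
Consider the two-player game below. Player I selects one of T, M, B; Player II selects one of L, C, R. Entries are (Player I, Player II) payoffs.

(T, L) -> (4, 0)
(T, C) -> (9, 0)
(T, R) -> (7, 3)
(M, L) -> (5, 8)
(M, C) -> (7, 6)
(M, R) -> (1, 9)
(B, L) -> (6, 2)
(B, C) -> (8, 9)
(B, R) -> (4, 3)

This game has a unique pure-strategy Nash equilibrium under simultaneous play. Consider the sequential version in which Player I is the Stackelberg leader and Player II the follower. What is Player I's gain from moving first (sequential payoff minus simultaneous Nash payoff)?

Work backward from Player II's decision.
- T: BR = R, leader payoff 7.
- M: BR = R, leader payoff 1.
- B: BR = C, leader payoff 8.
Player I's induced payoffs are 7, 1, 8, so Player I commits to B. Subgame-perfect outcome: (B, C) with payoffs (8, 9).
Under simultaneous play:
Player I's best replies: L→B; C→T; R→T.
Player II's best replies: T→R; M→R; B→C.
The unique mutual best reply is (T, R), giving (7, 3).
Player I's commitment gain: 8 − 7 = 1.

1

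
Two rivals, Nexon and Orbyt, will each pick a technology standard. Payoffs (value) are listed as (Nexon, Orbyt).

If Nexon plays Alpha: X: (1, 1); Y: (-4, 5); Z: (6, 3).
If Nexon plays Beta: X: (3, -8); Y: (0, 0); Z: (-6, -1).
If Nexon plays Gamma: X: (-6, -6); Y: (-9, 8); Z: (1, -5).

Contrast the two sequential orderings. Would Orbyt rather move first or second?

If Nexon leads: Orbyt's best replies are Alpha→Y, Beta→Y, Gamma→Y; Nexon's induced payoffs -4, 0, -9; outcome (Beta, Y), payoffs (0, 0).
If Orbyt leads: Nexon's best replies are X→Beta, Y→Beta, Z→Alpha; Orbyt's induced payoffs -8, 0, 3; outcome (Alpha, Z), payoffs (6, 3).
Orbyt gets 3 moving first and 0 moving second, so Orbyt prefers to move first.

first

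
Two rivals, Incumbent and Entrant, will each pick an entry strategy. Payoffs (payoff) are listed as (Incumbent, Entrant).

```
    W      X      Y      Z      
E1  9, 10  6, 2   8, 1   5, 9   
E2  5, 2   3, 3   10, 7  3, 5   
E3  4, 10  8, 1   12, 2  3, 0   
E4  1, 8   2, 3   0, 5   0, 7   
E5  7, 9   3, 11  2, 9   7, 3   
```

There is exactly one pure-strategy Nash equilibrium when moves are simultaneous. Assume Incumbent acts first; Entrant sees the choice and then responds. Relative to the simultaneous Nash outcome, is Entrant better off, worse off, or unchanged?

Entrant best-responds to each possible Incumbent move:
- E1: BR = W, leader payoff 9.
- E2: BR = Y, leader payoff 10.
- E3: BR = W, leader payoff 4.
- E4: BR = W, leader payoff 1.
- E5: BR = X, leader payoff 3.
Maximizing over 9, 10, 4, 1, 3, Incumbent chooses E2. Subgame-perfect outcome: (E2, Y) with payoffs (10, 7).
Under simultaneous play:
Incumbent's best replies: W→E1; X→E3; Y→E3; Z→E5.
Entrant's best replies: E1→W; E2→Y; E3→W; E4→W; E5→X.
Only (E1, W) has each player best-responding; Nash payoffs (9, 10).
Entrant earns 7 sequentially versus 10 at the Nash outcome: worse off.

worse off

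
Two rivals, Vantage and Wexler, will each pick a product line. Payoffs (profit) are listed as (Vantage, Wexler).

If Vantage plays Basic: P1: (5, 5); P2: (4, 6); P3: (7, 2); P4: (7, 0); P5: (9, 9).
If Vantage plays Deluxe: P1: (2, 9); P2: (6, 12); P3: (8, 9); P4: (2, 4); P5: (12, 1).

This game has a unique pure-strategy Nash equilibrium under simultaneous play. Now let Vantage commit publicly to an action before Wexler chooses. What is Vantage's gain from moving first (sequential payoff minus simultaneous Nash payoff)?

Solve by backward induction (Vantage leads).
- Basic: Wexler compares 5, 6, 2, 0, 9 and picks P5; Vantage would get 9.
- Deluxe: Wexler compares 9, 12, 9, 4, 1 and picks P2; Vantage would get 6.
Vantage's induced payoffs are 9, 6, so Vantage commits to Basic. Subgame-perfect outcome: (Basic, P5) with payoffs (9, 9).
Now find the simultaneous Nash equilibrium.
Vantage's best replies: P1→Basic; P2→Deluxe; P3→Deluxe; P4→Basic; P5→Deluxe.
Wexler's best replies: Basic→P5; Deluxe→P2.
Only (Deluxe, P2) has each player best-responding; Nash payoffs (6, 12).
Vantage's commitment gain: 9 − 6 = 3.

3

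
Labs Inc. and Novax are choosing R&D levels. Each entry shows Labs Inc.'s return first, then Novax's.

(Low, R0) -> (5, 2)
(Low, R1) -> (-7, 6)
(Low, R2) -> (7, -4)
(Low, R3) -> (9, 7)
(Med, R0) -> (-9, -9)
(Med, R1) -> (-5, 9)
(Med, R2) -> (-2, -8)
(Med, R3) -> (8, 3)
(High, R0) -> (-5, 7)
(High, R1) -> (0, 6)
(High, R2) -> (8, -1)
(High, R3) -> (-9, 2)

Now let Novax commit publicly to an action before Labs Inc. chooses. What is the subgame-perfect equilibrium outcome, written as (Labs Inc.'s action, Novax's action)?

(Low, R3)

Solve by backward induction (Novax leads).
- R0 → Labs Inc. plays Low (best of 5, -9, -5); Novax gets 2.
- R1 → Labs Inc. plays High (best of -7, -5, 0); Novax gets 6.
- R2 → Labs Inc. plays High (best of 7, -2, 8); Novax gets -1.
- R3 → Labs Inc. plays Low (best of 9, 8, -9); Novax gets 7.
Maximizing over 2, 6, -1, 7, Novax chooses R3. Subgame-perfect outcome: (Low, R3) with payoffs (9, 7).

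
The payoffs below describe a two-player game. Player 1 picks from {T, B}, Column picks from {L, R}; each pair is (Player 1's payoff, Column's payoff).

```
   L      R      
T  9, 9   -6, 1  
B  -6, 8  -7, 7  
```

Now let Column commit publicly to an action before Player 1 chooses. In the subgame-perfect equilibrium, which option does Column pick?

L

Solve by backward induction (Column leads).
- L: Player 1 compares 9, -6 and picks T; Column would get 9.
- R: Player 1 compares -6, -7 and picks T; Column would get 1.
Column's induced payoffs are 9, 1, so Column commits to L. Subgame-perfect outcome: (T, L) with payoffs (9, 9).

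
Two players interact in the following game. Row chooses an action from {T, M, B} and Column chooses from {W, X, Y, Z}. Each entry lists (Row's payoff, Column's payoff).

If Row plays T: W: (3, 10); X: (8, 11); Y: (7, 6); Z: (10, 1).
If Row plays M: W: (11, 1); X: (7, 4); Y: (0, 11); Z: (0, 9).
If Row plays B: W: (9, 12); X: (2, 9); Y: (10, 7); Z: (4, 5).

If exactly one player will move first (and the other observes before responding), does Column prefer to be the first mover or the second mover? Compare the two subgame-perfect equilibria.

second

If Row leads: Column's best replies are T→X, M→Y, B→W; Row's induced payoffs 8, 0, 9; outcome (B, W), payoffs (9, 12).
If Column leads: Row's best replies are W→M, X→T, Y→B, Z→T; Column's induced payoffs 1, 11, 7, 1; outcome (T, X), payoffs (8, 11).
Column gets 11 moving first and 12 moving second, so Column prefers to move second.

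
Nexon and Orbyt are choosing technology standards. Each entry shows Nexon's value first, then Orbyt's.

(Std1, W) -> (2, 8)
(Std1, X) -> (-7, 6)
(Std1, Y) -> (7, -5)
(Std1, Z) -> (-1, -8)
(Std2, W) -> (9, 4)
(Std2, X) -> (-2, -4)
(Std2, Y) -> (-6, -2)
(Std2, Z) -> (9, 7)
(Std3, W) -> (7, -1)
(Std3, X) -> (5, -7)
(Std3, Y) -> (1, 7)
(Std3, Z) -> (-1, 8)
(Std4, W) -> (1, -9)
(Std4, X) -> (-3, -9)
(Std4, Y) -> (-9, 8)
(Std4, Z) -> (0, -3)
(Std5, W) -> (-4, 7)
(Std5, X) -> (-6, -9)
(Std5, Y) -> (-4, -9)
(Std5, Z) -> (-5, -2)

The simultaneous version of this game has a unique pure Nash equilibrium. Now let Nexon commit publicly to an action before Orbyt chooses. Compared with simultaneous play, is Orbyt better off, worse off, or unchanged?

unchanged

Orbyt best-responds to each possible Nexon move:
- Std1: Orbyt compares 8, 6, -5, -8 and picks W; Nexon would get 2.
- Std2: Orbyt compares 4, -4, -2, 7 and picks Z; Nexon would get 9.
- Std3: Orbyt compares -1, -7, 7, 8 and picks Z; Nexon would get -1.
- Std4: Orbyt compares -9, -9, 8, -3 and picks Y; Nexon would get -9.
- Std5: Orbyt compares 7, -9, -9, -2 and picks W; Nexon would get -4.
Maximizing over 2, 9, -1, -9, -4, Nexon chooses Std2. Subgame-perfect outcome: (Std2, Z) with payoffs (9, 7).
Under simultaneous play:
Nexon's best replies: W→Std2; X→Std3; Y→Std1; Z→Std2.
Orbyt's best replies: Std1→W; Std2→Z; Std3→Z; Std4→Y; Std5→W.
Only (Std2, Z) has each player best-responding; Nash payoffs (9, 7).
Orbyt earns 7 sequentially versus 7 at the Nash outcome: unchanged.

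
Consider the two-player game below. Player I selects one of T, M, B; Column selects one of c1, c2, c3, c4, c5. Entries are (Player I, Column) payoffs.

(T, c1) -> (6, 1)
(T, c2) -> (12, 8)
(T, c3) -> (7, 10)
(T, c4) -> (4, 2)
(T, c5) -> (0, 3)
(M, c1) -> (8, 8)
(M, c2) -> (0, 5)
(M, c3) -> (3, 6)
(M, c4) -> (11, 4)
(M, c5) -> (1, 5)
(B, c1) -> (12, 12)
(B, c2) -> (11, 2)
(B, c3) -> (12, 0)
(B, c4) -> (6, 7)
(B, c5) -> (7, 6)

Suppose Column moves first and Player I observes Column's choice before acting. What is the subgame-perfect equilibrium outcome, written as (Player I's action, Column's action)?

(B, c1)

Work backward from Player I's decision.
- c1 → Player I plays B (best of 6, 8, 12); Column gets 12.
- c2 → Player I plays T (best of 12, 0, 11); Column gets 8.
- c3 → Player I plays B (best of 7, 3, 12); Column gets 0.
- c4 → Player I plays M (best of 4, 11, 6); Column gets 4.
- c5 → Player I plays B (best of 0, 1, 7); Column gets 6.
Maximizing over 12, 8, 0, 4, 6, Column chooses c1. Subgame-perfect outcome: (B, c1) with payoffs (12, 12).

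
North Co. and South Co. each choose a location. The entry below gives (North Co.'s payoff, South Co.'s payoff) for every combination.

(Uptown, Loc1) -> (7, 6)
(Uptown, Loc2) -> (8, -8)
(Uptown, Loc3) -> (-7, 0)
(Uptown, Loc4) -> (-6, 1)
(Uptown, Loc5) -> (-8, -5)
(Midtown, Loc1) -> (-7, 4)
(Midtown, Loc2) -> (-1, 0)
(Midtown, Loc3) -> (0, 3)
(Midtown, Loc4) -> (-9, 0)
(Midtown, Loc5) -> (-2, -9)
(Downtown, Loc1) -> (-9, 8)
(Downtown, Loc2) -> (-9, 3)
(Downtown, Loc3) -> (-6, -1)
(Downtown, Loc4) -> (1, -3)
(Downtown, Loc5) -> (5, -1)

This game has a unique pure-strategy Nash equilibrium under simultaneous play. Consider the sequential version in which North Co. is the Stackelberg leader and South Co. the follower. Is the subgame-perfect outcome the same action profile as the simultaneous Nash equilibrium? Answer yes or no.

yes

Backward induction with North Co. moving first.
- Uptown: BR = Loc1, leader payoff 7.
- Midtown: BR = Loc1, leader payoff -7.
- Downtown: BR = Loc1, leader payoff -9.
Maximizing over 7, -7, -9, North Co. chooses Uptown. Subgame-perfect outcome: (Uptown, Loc1) with payoffs (7, 6).
Under simultaneous play:
North Co.'s best replies: Loc1→Uptown; Loc2→Uptown; Loc3→Midtown; Loc4→Downtown; Loc5→Downtown.
South Co.'s best replies: Uptown→Loc1; Midtown→Loc1; Downtown→Loc1.
Only (Uptown, Loc1) has each player best-responding; Nash payoffs (7, 6).
Sequential outcome (Uptown, Loc1) coincides with the Nash profile (Uptown, Loc1).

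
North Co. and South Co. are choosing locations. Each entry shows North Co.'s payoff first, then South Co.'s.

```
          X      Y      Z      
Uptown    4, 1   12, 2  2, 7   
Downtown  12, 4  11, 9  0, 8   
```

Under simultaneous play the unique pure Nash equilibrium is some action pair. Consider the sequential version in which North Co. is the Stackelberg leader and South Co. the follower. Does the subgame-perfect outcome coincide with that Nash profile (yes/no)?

no

Work backward from South Co.'s decision.
- Uptown: BR = Z, leader payoff 2.
- Downtown: BR = Y, leader payoff 11.
Maximizing over 2, 11, North Co. chooses Downtown. Subgame-perfect outcome: (Downtown, Y) with payoffs (11, 9).
For the simultaneous game, intersect best replies.
North Co.'s best replies: X→Downtown; Y→Uptown; Z→Uptown.
South Co.'s best replies: Uptown→Z; Downtown→Y.
Only (Uptown, Z) has each player best-responding; Nash payoffs (2, 7).
Sequential outcome (Downtown, Y) differs from the Nash profile (Uptown, Z).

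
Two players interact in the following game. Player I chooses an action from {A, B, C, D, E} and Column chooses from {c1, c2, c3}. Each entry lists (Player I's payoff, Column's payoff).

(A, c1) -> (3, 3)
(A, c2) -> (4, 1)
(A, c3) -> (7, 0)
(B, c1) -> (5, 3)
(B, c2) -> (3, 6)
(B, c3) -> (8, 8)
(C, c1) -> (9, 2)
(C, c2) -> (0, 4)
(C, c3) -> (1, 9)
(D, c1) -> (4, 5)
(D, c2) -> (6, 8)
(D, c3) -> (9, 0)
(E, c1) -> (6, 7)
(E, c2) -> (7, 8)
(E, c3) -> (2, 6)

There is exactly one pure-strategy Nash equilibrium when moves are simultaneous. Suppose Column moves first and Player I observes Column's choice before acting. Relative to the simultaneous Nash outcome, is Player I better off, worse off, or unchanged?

Player I best-responds to each possible Column move:
- c1: Player I compares 3, 5, 9, 4, 6 and picks C; Column would get 2.
- c2: Player I compares 4, 3, 0, 6, 7 and picks E; Column would get 8.
- c3: Player I compares 7, 8, 1, 9, 2 and picks D; Column would get 0.
Column's induced payoffs are 2, 8, 0, so Column commits to c2. Subgame-perfect outcome: (E, c2) with payoffs (7, 8).
Now find the simultaneous Nash equilibrium.
Player I's best replies: c1→C; c2→E; c3→D.
Column's best replies: A→c1; B→c3; C→c3; D→c2; E→c2.
The unique mutual best reply is (E, c2), giving (7, 8).
Player I earns 7 sequentially versus 7 at the Nash outcome: unchanged.

unchanged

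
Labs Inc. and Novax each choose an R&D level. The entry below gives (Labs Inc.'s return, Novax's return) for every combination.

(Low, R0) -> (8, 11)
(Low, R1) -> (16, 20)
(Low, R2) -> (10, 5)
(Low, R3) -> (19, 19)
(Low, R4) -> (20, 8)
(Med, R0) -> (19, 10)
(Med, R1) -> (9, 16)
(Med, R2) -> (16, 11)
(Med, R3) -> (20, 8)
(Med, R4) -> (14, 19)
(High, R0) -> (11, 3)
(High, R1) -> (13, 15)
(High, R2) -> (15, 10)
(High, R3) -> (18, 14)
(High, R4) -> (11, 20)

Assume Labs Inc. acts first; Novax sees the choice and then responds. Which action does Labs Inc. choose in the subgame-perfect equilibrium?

Backward induction with Labs Inc. moving first.
- Low: BR = R1, leader payoff 16.
- Med: BR = R4, leader payoff 14.
- High: BR = R4, leader payoff 11.
Maximizing over 16, 14, 11, Labs Inc. chooses Low. Subgame-perfect outcome: (Low, R1) with payoffs (16, 20).

Low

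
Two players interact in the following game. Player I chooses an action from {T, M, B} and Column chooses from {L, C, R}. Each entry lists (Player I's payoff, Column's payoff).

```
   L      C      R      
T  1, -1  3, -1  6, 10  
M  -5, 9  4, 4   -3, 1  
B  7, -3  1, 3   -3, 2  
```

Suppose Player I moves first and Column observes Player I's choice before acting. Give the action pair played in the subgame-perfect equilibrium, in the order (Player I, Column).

Column best-responds to each possible Player I move:
- T → Column plays R (best of -1, -1, 10); Player I gets 6.
- M → Column plays L (best of 9, 4, 1); Player I gets -5.
- B → Column plays C (best of -3, 3, 2); Player I gets 1.
Among 6, -5, 1, the best is 6 at T. Subgame-perfect outcome: (T, R) with payoffs (6, 10).

(T, R)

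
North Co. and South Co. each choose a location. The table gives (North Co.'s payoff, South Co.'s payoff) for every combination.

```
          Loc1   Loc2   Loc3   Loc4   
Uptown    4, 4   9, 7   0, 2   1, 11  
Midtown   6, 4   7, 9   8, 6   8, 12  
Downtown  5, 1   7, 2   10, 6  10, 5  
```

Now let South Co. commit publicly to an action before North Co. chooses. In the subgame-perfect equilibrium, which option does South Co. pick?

Loc2

North Co. best-responds to each possible South Co. move:
- Loc1: North Co. compares 4, 6, 5 and picks Midtown; South Co. would get 4.
- Loc2: North Co. compares 9, 7, 7 and picks Uptown; South Co. would get 7.
- Loc3: North Co. compares 0, 8, 10 and picks Downtown; South Co. would get 6.
- Loc4: North Co. compares 1, 8, 10 and picks Downtown; South Co. would get 5.
Maximizing over 4, 7, 6, 5, South Co. chooses Loc2. Subgame-perfect outcome: (Uptown, Loc2) with payoffs (9, 7).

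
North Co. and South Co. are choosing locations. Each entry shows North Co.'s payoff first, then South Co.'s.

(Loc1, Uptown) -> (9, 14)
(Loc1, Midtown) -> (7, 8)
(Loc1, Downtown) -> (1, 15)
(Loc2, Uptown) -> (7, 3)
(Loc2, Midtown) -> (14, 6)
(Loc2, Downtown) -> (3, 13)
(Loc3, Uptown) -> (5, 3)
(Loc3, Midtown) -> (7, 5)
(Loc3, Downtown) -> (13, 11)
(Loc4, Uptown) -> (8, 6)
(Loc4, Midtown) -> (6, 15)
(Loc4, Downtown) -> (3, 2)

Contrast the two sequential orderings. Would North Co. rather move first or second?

first

If North Co. leads: South Co.'s best replies are Loc1→Downtown, Loc2→Downtown, Loc3→Downtown, Loc4→Midtown; North Co.'s induced payoffs 1, 3, 13, 6; outcome (Loc3, Downtown), payoffs (13, 11).
If South Co. leads: North Co.'s best replies are Uptown→Loc1, Midtown→Loc2, Downtown→Loc3; South Co.'s induced payoffs 14, 6, 11; outcome (Loc1, Uptown), payoffs (9, 14).
North Co. gets 13 moving first and 9 moving second, so North Co. prefers to move first.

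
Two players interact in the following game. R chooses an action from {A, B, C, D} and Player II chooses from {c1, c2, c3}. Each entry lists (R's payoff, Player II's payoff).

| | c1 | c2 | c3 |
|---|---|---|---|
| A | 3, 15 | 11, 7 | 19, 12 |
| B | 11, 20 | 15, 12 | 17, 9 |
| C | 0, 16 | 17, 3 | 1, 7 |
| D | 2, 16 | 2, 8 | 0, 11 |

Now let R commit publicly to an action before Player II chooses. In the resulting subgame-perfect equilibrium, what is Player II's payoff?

Backward induction with R moving first.
- A: BR = c1, leader payoff 3.
- B: BR = c1, leader payoff 11.
- C: BR = c1, leader payoff 0.
- D: BR = c1, leader payoff 2.
Among 3, 11, 0, 2, the best is 11 at B. Subgame-perfect outcome: (B, c1) with payoffs (11, 20).

20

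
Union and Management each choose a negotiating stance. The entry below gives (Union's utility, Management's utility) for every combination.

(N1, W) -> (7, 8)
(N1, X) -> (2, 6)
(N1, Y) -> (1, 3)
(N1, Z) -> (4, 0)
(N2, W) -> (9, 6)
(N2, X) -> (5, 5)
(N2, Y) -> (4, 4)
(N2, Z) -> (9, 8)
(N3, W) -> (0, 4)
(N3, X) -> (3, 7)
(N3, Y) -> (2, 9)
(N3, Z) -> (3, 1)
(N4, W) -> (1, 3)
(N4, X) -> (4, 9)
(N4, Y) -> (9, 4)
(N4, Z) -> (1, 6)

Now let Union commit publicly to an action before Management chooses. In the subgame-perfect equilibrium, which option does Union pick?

Backward induction with Union moving first.
- N1: BR = W, leader payoff 7.
- N2: BR = Z, leader payoff 9.
- N3: BR = Y, leader payoff 2.
- N4: BR = X, leader payoff 4.
Maximizing over 7, 9, 2, 4, Union chooses N2. Subgame-perfect outcome: (N2, Z) with payoffs (9, 8).

N2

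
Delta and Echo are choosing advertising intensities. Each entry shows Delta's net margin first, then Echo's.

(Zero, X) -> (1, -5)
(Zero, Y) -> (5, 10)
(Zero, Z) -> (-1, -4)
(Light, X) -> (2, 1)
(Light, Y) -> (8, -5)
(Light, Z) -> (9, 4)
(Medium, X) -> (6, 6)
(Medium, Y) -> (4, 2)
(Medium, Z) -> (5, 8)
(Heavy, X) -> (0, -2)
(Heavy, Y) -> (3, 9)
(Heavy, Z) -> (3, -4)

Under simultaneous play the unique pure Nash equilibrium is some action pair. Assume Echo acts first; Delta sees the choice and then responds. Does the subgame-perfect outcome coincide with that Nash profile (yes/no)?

no

Solve by backward induction (Echo leads).
- X: BR = Medium, leader payoff 6.
- Y: BR = Light, leader payoff -5.
- Z: BR = Light, leader payoff 4.
Echo's induced payoffs are 6, -5, 4, so Echo commits to X. Subgame-perfect outcome: (Medium, X) with payoffs (6, 6).
Under simultaneous play:
Delta's best replies: X→Medium; Y→Light; Z→Light.
Echo's best replies: Zero→Y; Light→Z; Medium→Z; Heavy→Y.
Only (Light, Z) has each player best-responding; Nash payoffs (9, 4).
Sequential outcome (Medium, X) differs from the Nash profile (Light, Z).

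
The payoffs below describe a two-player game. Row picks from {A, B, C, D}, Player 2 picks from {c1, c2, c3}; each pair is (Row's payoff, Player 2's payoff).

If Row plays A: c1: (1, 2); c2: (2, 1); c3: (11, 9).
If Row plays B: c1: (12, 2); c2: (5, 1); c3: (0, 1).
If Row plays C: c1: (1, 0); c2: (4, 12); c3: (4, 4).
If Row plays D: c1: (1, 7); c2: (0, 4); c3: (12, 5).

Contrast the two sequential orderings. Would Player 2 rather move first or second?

If Row leads: Player 2's best replies are A→c3, B→c1, C→c2, D→c1; Row's induced payoffs 11, 12, 4, 1; outcome (B, c1), payoffs (12, 2).
If Player 2 leads: Row's best replies are c1→B, c2→B, c3→D; Player 2's induced payoffs 2, 1, 5; outcome (D, c3), payoffs (12, 5).
Player 2 gets 5 moving first and 2 moving second, so Player 2 prefers to move first.

first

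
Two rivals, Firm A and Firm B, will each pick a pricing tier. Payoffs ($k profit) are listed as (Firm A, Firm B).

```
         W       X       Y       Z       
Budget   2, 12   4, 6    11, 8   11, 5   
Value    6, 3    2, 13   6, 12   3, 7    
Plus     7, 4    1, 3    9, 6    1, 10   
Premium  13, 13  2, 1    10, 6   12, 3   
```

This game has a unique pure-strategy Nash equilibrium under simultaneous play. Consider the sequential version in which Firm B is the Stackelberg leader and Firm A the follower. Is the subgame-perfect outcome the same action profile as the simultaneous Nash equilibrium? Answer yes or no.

yes

Backward induction with Firm B moving first.
- W → Firm A plays Premium (best of 2, 6, 7, 13); Firm B gets 13.
- X → Firm A plays Budget (best of 4, 2, 1, 2); Firm B gets 6.
- Y → Firm A plays Budget (best of 11, 6, 9, 10); Firm B gets 8.
- Z → Firm A plays Premium (best of 11, 3, 1, 12); Firm B gets 3.
Firm B's induced payoffs are 13, 6, 8, 3, so Firm B commits to W. Subgame-perfect outcome: (Premium, W) with payoffs (13, 13).
For the simultaneous game, intersect best replies.
Firm A's best replies: W→Premium; X→Budget; Y→Budget; Z→Premium.
Firm B's best replies: Budget→W; Value→X; Plus→Z; Premium→W.
Only (Premium, W) has each player best-responding; Nash payoffs (13, 13).
Sequential outcome (Premium, W) coincides with the Nash profile (Premium, W).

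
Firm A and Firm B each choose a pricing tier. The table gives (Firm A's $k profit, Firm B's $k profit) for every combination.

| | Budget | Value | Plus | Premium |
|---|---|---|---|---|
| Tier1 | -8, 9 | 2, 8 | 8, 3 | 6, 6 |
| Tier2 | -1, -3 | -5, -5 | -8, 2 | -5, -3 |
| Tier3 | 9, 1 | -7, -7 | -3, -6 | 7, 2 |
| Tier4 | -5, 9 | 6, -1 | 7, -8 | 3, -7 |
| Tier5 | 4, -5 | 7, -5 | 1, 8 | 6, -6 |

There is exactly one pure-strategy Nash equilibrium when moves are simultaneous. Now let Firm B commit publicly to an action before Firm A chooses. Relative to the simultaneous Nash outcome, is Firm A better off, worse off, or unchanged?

better off

Work backward from Firm A's decision.
- Budget → Firm A plays Tier3 (best of -8, -1, 9, -5, 4); Firm B gets 1.
- Value → Firm A plays Tier5 (best of 2, -5, -7, 6, 7); Firm B gets -5.
- Plus → Firm A plays Tier1 (best of 8, -8, -3, 7, 1); Firm B gets 3.
- Premium → Firm A plays Tier3 (best of 6, -5, 7, 3, 6); Firm B gets 2.
Maximizing over 1, -5, 3, 2, Firm B chooses Plus. Subgame-perfect outcome: (Tier1, Plus) with payoffs (8, 3).
Now find the simultaneous Nash equilibrium.
Firm A's best replies: Budget→Tier3; Value→Tier5; Plus→Tier1; Premium→Tier3.
Firm B's best replies: Tier1→Budget; Tier2→Plus; Tier3→Premium; Tier4→Budget; Tier5→Plus.
The unique mutual best reply is (Tier3, Premium), giving (7, 2).
Firm A earns 8 sequentially versus 7 at the Nash outcome: better off.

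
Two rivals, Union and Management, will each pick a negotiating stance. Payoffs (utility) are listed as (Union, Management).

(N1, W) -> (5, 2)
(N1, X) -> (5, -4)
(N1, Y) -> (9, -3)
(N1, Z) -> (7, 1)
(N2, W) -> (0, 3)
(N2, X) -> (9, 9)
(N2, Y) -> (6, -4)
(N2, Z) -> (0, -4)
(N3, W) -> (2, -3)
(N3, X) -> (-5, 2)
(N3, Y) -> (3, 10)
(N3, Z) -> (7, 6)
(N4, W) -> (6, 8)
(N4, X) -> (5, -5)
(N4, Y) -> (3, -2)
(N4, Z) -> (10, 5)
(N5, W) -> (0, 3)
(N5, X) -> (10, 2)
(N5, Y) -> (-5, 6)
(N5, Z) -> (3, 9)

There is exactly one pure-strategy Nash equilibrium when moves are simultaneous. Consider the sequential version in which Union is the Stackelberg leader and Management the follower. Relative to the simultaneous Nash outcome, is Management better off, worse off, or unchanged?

better off

Work backward from Management's decision.
- N1 → Management plays W (best of 2, -4, -3, 1); Union gets 5.
- N2 → Management plays X (best of 3, 9, -4, -4); Union gets 9.
- N3 → Management plays Y (best of -3, 2, 10, 6); Union gets 3.
- N4 → Management plays W (best of 8, -5, -2, 5); Union gets 6.
- N5 → Management plays Z (best of 3, 2, 6, 9); Union gets 3.
Among 5, 9, 3, 6, 3, the best is 9 at N2. Subgame-perfect outcome: (N2, X) with payoffs (9, 9).
For the simultaneous game, intersect best replies.
Union's best replies: W→N4; X→N5; Y→N1; Z→N4.
Management's best replies: N1→W; N2→X; N3→Y; N4→W; N5→Z.
The unique mutual best reply is (N4, W), giving (6, 8).
Management earns 9 sequentially versus 8 at the Nash outcome: better off.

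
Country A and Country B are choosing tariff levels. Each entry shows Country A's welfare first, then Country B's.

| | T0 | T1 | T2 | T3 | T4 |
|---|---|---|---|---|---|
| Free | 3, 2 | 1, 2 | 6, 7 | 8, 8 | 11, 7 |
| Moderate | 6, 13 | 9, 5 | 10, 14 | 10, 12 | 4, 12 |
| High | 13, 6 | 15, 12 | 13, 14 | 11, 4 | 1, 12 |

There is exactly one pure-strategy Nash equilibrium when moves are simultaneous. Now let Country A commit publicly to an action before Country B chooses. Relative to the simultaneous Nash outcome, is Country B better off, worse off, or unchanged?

Backward induction with Country A moving first.
- Free → Country B plays T3 (best of 2, 2, 7, 8, 7); Country A gets 8.
- Moderate → Country B plays T2 (best of 13, 5, 14, 12, 12); Country A gets 10.
- High → Country B plays T2 (best of 6, 12, 14, 4, 12); Country A gets 13.
Maximizing over 8, 10, 13, Country A chooses High. Subgame-perfect outcome: (High, T2) with payoffs (13, 14).
Under simultaneous play:
Country A's best replies: T0→High; T1→High; T2→High; T3→High; T4→Free.
Country B's best replies: Free→T3; Moderate→T2; High→T2.
Only (High, T2) has each player best-responding; Nash payoffs (13, 14).
Country B earns 14 sequentially versus 14 at the Nash outcome: unchanged.

unchanged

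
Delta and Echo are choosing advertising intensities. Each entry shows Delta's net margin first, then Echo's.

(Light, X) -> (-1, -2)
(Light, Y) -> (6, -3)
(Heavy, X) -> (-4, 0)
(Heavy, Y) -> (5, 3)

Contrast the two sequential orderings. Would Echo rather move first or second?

If Delta leads: Echo's best replies are Light→X, Heavy→Y; Delta's induced payoffs -1, 5; outcome (Heavy, Y), payoffs (5, 3).
If Echo leads: Delta's best replies are X→Light, Y→Light; Echo's induced payoffs -2, -3; outcome (Light, X), payoffs (-1, -2).
Echo gets -2 moving first and 3 moving second, so Echo prefers to move second.

second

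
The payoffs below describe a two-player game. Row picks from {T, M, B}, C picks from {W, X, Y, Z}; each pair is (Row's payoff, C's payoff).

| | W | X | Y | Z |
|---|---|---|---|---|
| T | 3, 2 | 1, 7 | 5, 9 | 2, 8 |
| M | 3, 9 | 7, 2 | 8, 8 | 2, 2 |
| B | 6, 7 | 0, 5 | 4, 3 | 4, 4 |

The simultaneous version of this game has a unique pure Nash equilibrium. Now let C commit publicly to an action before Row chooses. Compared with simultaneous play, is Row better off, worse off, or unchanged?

Solve by backward induction (C leads).
- W: Row compares 3, 3, 6 and picks B; C would get 7.
- X: Row compares 1, 7, 0 and picks M; C would get 2.
- Y: Row compares 5, 8, 4 and picks M; C would get 8.
- Z: Row compares 2, 2, 4 and picks B; C would get 4.
Among 7, 2, 8, 4, the best is 8 at Y. Subgame-perfect outcome: (M, Y) with payoffs (8, 8).
Under simultaneous play:
Row's best replies: W→B; X→M; Y→M; Z→B.
C's best replies: T→Y; M→W; B→W.
The unique mutual best reply is (B, W), giving (6, 7).
Row earns 8 sequentially versus 6 at the Nash outcome: better off.

better off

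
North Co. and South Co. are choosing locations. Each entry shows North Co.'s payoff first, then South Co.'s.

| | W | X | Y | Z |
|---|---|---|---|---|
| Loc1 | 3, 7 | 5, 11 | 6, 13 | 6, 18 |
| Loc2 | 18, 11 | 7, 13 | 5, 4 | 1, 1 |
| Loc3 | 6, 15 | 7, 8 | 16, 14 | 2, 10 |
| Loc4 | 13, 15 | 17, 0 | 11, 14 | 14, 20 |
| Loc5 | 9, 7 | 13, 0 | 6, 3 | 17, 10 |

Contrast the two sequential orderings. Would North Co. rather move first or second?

first

If North Co. leads: South Co.'s best replies are Loc1→Z, Loc2→X, Loc3→W, Loc4→Z, Loc5→Z; North Co.'s induced payoffs 6, 7, 6, 14, 17; outcome (Loc5, Z), payoffs (17, 10).
If South Co. leads: North Co.'s best replies are W→Loc2, X→Loc4, Y→Loc3, Z→Loc5; South Co.'s induced payoffs 11, 0, 14, 10; outcome (Loc3, Y), payoffs (16, 14).
North Co. gets 17 moving first and 16 moving second, so North Co. prefers to move first.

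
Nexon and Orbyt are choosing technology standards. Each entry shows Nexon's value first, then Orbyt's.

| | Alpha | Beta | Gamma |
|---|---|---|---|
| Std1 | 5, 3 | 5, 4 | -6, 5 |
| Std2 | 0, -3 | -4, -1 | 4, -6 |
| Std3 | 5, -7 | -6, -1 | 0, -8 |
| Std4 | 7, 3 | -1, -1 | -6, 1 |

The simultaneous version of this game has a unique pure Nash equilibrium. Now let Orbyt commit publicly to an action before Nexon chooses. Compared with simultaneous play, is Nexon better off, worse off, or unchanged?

worse off

Solve by backward induction (Orbyt leads).
- Alpha → Nexon plays Std4 (best of 5, 0, 5, 7); Orbyt gets 3.
- Beta → Nexon plays Std1 (best of 5, -4, -6, -1); Orbyt gets 4.
- Gamma → Nexon plays Std2 (best of -6, 4, 0, -6); Orbyt gets -6.
Among 3, 4, -6, the best is 4 at Beta. Subgame-perfect outcome: (Std1, Beta) with payoffs (5, 4).
For the simultaneous game, intersect best replies.
Nexon's best replies: Alpha→Std4; Beta→Std1; Gamma→Std2.
Orbyt's best replies: Std1→Gamma; Std2→Beta; Std3→Beta; Std4→Alpha.
Only (Std4, Alpha) has each player best-responding; Nash payoffs (7, 3).
Nexon earns 5 sequentially versus 7 at the Nash outcome: worse off.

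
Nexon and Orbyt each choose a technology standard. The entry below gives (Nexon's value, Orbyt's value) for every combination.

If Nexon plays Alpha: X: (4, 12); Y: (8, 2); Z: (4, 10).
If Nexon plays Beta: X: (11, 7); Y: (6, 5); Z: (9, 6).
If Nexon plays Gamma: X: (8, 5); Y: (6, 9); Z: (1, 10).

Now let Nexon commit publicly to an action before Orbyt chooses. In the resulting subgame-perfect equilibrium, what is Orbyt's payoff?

7

Work backward from Orbyt's decision.
- Alpha → Orbyt plays X (best of 12, 2, 10); Nexon gets 4.
- Beta → Orbyt plays X (best of 7, 5, 6); Nexon gets 11.
- Gamma → Orbyt plays Z (best of 5, 9, 10); Nexon gets 1.
Nexon's induced payoffs are 4, 11, 1, so Nexon commits to Beta. Subgame-perfect outcome: (Beta, X) with payoffs (11, 7).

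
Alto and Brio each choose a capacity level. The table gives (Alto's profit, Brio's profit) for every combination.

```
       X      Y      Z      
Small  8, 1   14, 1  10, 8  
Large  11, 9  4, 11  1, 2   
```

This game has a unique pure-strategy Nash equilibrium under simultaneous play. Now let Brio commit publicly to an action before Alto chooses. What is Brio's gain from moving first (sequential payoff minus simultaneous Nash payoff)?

Work backward from Alto's decision.
- X: Alto compares 8, 11 and picks Large; Brio would get 9.
- Y: Alto compares 14, 4 and picks Small; Brio would get 1.
- Z: Alto compares 10, 1 and picks Small; Brio would get 8.
Maximizing over 9, 1, 8, Brio chooses X. Subgame-perfect outcome: (Large, X) with payoffs (11, 9).
For the simultaneous game, intersect best replies.
Alto's best replies: X→Large; Y→Small; Z→Small.
Brio's best replies: Small→Z; Large→Y.
Only (Small, Z) has each player best-responding; Nash payoffs (10, 8).
Brio's commitment gain: 9 − 8 = 1.

1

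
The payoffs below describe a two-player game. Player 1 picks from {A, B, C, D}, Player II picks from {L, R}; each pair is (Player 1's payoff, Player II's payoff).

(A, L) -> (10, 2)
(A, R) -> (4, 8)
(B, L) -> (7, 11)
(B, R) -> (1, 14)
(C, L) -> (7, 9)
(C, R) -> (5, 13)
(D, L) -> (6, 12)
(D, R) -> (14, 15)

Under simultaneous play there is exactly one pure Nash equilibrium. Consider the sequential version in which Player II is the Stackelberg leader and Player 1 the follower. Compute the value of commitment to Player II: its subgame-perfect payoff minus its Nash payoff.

0

Solve by backward induction (Player II leads).
- L → Player 1 plays A (best of 10, 7, 7, 6); Player II gets 2.
- R → Player 1 plays D (best of 4, 1, 5, 14); Player II gets 15.
Among 2, 15, the best is 15 at R. Subgame-perfect outcome: (D, R) with payoffs (14, 15).
For the simultaneous game, intersect best replies.
Player 1's best replies: L→A; R→D.
Player II's best replies: A→R; B→R; C→R; D→R.
Only (D, R) has each player best-responding; Nash payoffs (14, 15).
Player II's commitment gain: 15 − 15 = 0.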